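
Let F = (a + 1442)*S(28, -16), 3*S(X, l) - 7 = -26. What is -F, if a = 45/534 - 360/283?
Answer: 1379009987/151122 ≈ 9125.1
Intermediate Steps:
S(X, l) = -19/3 (S(X, l) = 7/3 + (⅓)*(-26) = 7/3 - 26/3 = -19/3)
a = -59835/50374 (a = 45*(1/534) - 360*1/283 = 15/178 - 360/283 = -59835/50374 ≈ -1.1878)
F = -1379009987/151122 (F = (-59835/50374 + 1442)*(-19/3) = (72579473/50374)*(-19/3) = -1379009987/151122 ≈ -9125.1)
-F = -1*(-1379009987/151122) = 1379009987/151122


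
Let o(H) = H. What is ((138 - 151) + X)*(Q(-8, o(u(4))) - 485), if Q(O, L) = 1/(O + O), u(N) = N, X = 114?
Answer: -783861/16 ≈ -48991.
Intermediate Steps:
Q(O, L) = 1/(2*O)
((138 - 151) + X)*(Q(-8, o(u(4))) - 485) = ((138 - 151) + 114)*((½)/(-8) - 485) = (-13 + 114)*((½)*(-⅛) - 485) = 101*(-1/16 - 485) = 101*(-7761/16) = -783861/16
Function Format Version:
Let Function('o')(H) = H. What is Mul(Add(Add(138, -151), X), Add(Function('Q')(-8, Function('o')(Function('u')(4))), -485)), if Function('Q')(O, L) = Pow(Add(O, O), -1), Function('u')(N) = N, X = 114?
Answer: Rational(-783861, 16) ≈ -48991.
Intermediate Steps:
Function('Q')(O, L) = Mul(Rational(1, 2), Pow(O, -1)) (Function('Q')(O, L) = Pow(Mul(2, O), -1) = Mul(Rational(1, 2), Pow(O, -1)))
Mul(Add(Add(138, -151), X), Add(Function('Q')(-8, Function('o')(Function('u')(4))), -485)) = Mul(Add(Add(138, -151), 114), Add(Mul(Rational(1, 2), Pow(-8, -1)), -485)) = Mul(Add(-13, 114), Add(Mul(Rational(1, 2), Rational(-1, 8)), -485)) = Mul(101, Add(Rational(-1, 16), -485)) = Mul(101, Rational(-7761, 16)) = Rational(-783861, 16)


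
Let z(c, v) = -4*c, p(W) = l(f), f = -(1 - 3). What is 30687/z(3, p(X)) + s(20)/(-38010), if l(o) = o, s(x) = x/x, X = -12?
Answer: -194402147/76020 ≈ -2557.3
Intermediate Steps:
f = 2 (f = -1*(-2) = 2)
s(x) = 1
p(W) = 2
30687/z(3, p(X)) + s(20)/(-38010) = 30687/((-4*3)) + 1/(-38010) = 30687/(-12) + 1*(-1/38010) = 30687*(-1/12) - 1/38010 = -10229/4 - 1/38010 = -194402147/76020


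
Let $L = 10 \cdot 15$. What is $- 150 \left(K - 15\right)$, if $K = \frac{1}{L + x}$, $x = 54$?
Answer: $\frac{76475}{34} \approx 2249.3$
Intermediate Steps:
$L = 150$
$K = \frac{1}{204}$ ($K = \frac{1}{150 + 54} = \frac{1}{204} \approx 0.004902$)
$- 150 \left(K - 15\right) = - 150 \left(\frac{1}{204} - 15\right) = \left(-150\right) \left(- \frac{3059}{204}\right) = \frac{76475}{34}$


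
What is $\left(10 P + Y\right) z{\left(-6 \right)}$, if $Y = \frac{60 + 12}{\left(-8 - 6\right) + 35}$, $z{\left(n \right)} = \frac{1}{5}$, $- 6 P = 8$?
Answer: $- \frac{208}{105} \approx -1.981$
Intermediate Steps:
$P = - \frac{4}{3}$ ($P = \left(- \frac{1}{6}\right) 8 = - \frac{4}{3} \approx -1.3333$)
$z{\left(n \right)} = \frac{1}{5}$
$Y = \frac{24}{7}$ ($Y = \frac{72}{-14 + 35} = \frac{72}{21} = 72 \cdot \frac{1}{21} = \frac{24}{7} \approx 3.4286$)
$\left(10 P + Y\right) z{\left(-6 \right)} = \left(10 \left(- \frac{4}{3}\right) + \frac{24}{7}\right) \frac{1}{5} = \left(- \frac{40}{3} + \frac{24}{7}\right) \frac{1}{5} = \left(- \frac{208}{21}\right) \frac{1}{5} = - \frac{208}{105}$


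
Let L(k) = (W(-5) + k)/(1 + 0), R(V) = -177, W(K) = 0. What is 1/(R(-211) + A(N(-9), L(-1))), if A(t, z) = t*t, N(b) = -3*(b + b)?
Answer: 1/2739 ≈ 0.00036510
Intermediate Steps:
N(b) = -6*b
L(k) = k (L(k) = (0 + k)/(1 + 0) = k/1 = k*1 = k)
A(t, z) = t²
1/(R(-211) + A(N(-9), L(-1))) = 1/(-177 + (-6*(-9))²) = 1/(-177 + 54²) = 1/(-177 + 2916) = 1/2739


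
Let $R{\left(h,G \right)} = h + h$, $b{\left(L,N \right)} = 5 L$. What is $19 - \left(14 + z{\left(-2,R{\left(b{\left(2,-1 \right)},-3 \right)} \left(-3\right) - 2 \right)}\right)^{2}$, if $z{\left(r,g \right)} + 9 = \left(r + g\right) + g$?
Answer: $-14622$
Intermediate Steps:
$R{\left(h,G \right)} = 2 h$
$z{\left(r,g \right)} = -9 + r + 2 g$ ($z{\left(r,g \right)} = -9 + \left(\left(r + g\right) + g\right) = -9 + \left(\left(g + r\right) + g\right) = -9 + \left(r + 2 g\right) = -9 + r + 2 g$)
$19 - \left(14 + z{\left(-2,R{\left(b{\left(2,-1 \right)},-3 \right)} \left(-3\right) - 2 \right)}\right)^{2} = 19 - \left(14 - \left(11 - 2 \left(2 \cdot 5 \cdot 2 \left(-3\right) - 2\right)\right)\right)^{2} = 19 - \left(14 - \left(11 - 2 \left(2 \cdot 10 \left(-3\right) - 2\right)\right)\right)^{2} = 19 - \left(14 - \left(11 - 2 \left(20 \left(-3\right) - 2\right)\right)\right)^{2} = 19 - \left(14 - \left(11 - 2 \left(-60 - 2\right)\right)\right)^{2} = 19 - \left(14 - 135\right)^{2} = 19 - \left(-121\right)^{2} = 19 - 14641 = -14622$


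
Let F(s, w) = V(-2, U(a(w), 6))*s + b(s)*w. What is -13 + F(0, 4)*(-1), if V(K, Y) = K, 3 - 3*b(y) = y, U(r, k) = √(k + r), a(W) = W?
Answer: -17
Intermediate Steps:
b(y) = 1 - y/3
F(s, w) = -2*s + w*(1 - s/3) (F(s, w) = -2*s + (1 - s/3)*w = -2*s + w*(1 - s/3))
-13 + F(0, 4)*(-1) = -13 + (4 - 2*0 - ⅓*0*4)*(-1) = -13 + (4 + 0 + 0)*(-1) = -13 + 4*(-1) = -13 - 4 = -17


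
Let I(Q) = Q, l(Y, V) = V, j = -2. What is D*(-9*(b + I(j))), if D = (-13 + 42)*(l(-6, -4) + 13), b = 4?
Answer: -4698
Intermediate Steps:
D = 261 (D = (-13 + 42)*(-4 + 13) = 29*9 = 261)
D*(-9*(b + I(j))) = 261*(-9*(4 - 2)) = 261*(-9*2) = 261*(-18) = -4698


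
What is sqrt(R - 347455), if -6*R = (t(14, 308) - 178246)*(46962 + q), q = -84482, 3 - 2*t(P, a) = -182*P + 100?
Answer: I*sqrt(9965840835)/3 ≈ 33276.0*I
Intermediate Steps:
t(P, a) = -97/2 + 91*P (t(P, a) = 3/2 - (-182*P + 100)/2 = 3/2 - (100 - 182*P)/2 = 3/2 + (-50 + 91*P) = -97/2 + 91*P)
R = -3320904580/3 (R = -((-97/2 + 91*14) - 178246)*(46962 - 84482)/6 = -((-97/2 + 1274) - 178246)*(-37520)/6 = -(2451/2 - 178246)*(-37520)/6 = -(-354041)*(-37520)/12 = -1/6*6641809160 = -3320904580/3 ≈ -1.1070e+9)
sqrt(R - 347455) = sqrt(-3320904580/3 - 347455) = sqrt(-3321946945/3) = I*sqrt(9965840835)/3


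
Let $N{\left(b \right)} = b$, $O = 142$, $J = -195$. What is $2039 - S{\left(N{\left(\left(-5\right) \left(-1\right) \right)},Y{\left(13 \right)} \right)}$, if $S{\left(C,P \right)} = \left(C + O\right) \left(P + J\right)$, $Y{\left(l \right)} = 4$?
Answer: $30116$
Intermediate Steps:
$S{\left(C,P \right)} = \left(-195 + P\right) \left(142 + C\right)$ ($S{\left(C,P \right)} = \left(C + 142\right) \left(P - 195\right) = \left(142 + C\right) \left(-195 + P\right) = \left(-195 + P\right) \left(142 + C\right)$)
$2039 - S{\left(N{\left(\left(-5\right) \left(-1\right) \right)},Y{\left(13 \right)} \right)} = 2039 - \left(-27690 - 195 \left(\left(-5\right) \left(-1\right)\right) + 142 \cdot 4 + \left(-5\right) \left(-1\right) 4\right) = 2039 - \left(-27690 - 975 + 568 + 5 \cdot 4\right) = 2039 - \left(-27690 - 975 + 568 + 20\right) = 2039 - -28077 = 2039 + 28077 = 30116$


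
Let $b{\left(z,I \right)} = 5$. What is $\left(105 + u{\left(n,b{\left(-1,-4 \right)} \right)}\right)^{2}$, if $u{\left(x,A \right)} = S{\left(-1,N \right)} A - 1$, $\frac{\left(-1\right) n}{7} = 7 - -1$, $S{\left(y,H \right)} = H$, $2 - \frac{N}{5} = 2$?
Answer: $10816$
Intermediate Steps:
$N = 0$ ($N = 10 - 10 = 0$)
$n = -56$ ($n = - 7 \left(7 - -1\right) = - 7 \left(7 + 1\right) = \left(-7\right) 8 = -56$)
$u{\left(x,A \right)} = -1$ ($u{\left(x,A \right)} = 0 A - 1 = 0 - 1 = -1$)
$\left(105 + u{\left(n,b{\left(-1,-4 \right)} \right)}\right)^{2} = \left(105 - 1\right)^{2} = 104^{2} = 10816$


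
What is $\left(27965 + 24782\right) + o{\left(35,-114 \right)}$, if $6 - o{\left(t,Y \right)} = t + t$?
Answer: $52683$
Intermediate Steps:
$o{\left(t,Y \right)} = 6 - 2 t$ ($o{\left(t,Y \right)} = 6 - \left(t + t\right) = 6 - 2 t$)
$\left(27965 + 24782\right) + o{\left(35,-114 \right)} = \left(27965 + 24782\right) + \left(6 - 70\right) = 52747 + \left(6 - 70\right) = 52747 - 64 = 52683$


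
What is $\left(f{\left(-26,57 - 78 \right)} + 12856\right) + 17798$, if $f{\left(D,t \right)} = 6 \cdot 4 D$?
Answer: $30030$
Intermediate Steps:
$f{\left(D,t \right)} = 24 D$
$\left(f{\left(-26,57 - 78 \right)} + 12856\right) + 17798 = \left(24 \left(-26\right) + 12856\right) + 17798 = \left(-624 + 12856\right) + 17798 = 12232 + 17798 = 30030$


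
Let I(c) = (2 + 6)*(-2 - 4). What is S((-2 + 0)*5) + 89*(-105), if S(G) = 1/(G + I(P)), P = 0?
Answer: -542011/58 ≈ -9345.0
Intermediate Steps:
I(c) = -48 (I(c) = 8*(-6) = -48)
S(G) = 1/(-48 + G) (S(G) = 1/(G - 48) = 1/(-48 + G))
S((-2 + 0)*5) + 89*(-105) = 1/(-48 + (-2 + 0)*5) + 89*(-105) = 1/(-48 - 2*5) - 9345 = 1/(-48 - 10) - 9345 = 1/(-58) - 9345 = -1/58 - 9345 = -542011/58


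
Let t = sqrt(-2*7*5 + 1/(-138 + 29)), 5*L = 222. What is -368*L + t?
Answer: -81696/5 + I*sqrt(831779)/109 ≈ -16339.0 + 8.3671*I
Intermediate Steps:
L = 222/5 (L = (1/5)*222 = 222/5 ≈ 44.400)
t = I*sqrt(831779)/109 (t = sqrt(-14*5 + 1/(-109)) = sqrt(-70 - 1/109) = sqrt(-7631/109) = I*sqrt(831779)/109 ≈ 8.3671*I)
-368*L + t = -368*222/5 + I*sqrt(831779)/109 = -81696/5 + I*sqrt(831779)/109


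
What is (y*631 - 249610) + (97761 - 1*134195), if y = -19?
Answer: -298033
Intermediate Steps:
(y*631 - 249610) + (97761 - 1*134195) = (-19*631 - 249610) + (97761 - 1*134195) = (-11989 - 249610) + (97761 - 134195) = -261599 - 36434 = -298033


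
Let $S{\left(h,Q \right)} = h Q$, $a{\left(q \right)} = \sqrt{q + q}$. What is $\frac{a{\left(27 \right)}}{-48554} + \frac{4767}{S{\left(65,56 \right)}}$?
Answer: $\frac{681}{520} - \frac{3 \sqrt{6}}{48554} \approx 1.3095$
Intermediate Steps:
$a{\left(q \right)} = \sqrt{2} \sqrt{q}$ ($a{\left(q \right)} = \sqrt{2 q} = \sqrt{2} \sqrt{q}$)
$S{\left(h,Q \right)} = Q h$
$\frac{a{\left(27 \right)}}{-48554} + \frac{4767}{S{\left(65,56 \right)}} = \frac{\sqrt{2} \sqrt{27}}{-48554} + \frac{4767}{56 \cdot 65} = \sqrt{2} \cdot 3 \sqrt{3} \left(- \frac{1}{48554}\right) + \frac{4767}{3640} = 3 \sqrt{6} \left(- \frac{1}{48554}\right) + 4767 \cdot \frac{1}{3640} = - \frac{3 \sqrt{6}}{48554} + \frac{681}{520} = \frac{681}{520} - \frac{3 \sqrt{6}}{48554}$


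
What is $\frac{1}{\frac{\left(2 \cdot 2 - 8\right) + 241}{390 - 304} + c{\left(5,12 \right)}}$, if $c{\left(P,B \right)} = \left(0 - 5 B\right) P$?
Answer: $- \frac{86}{25563} \approx -0.0033642$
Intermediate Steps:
$c{\left(P,B \right)} = - 5 B P$
$\frac{1}{\frac{\left(2 \cdot 2 - 8\right) + 241}{390 - 304} + c{\left(5,12 \right)}} = \frac{1}{\frac{\left(2 \cdot 2 - 8\right) + 241}{390 - 304} - 60 \cdot 5} = \frac{1}{\frac{\left(4 - 8\right) + 241}{86} - 300} = \frac{1}{\left(-4 + 241\right) \frac{1}{86} - 300} = \frac{1}{237 \cdot \frac{1}{86} - 300} = \frac{1}{\frac{237}{86} - 300} = \frac{1}{- \frac{25563}{86}} = - \frac{86}{25563}$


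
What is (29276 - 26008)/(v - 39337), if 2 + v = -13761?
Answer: -817/13275 ≈ -0.061544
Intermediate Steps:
v = -13763 (v = -2 - 13761 = -13763)
(29276 - 26008)/(v - 39337) = (29276 - 26008)/(-13763 - 39337) = 3268/(-53100) = 3268*(-1/53100) = -817/13275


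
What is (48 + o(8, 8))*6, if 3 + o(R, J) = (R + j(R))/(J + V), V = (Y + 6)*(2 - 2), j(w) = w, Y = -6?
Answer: 282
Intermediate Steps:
V = 0 (V = (-6 + 6)*(2 - 2) = 0*0 = 0)
o(R, J) = -3 + 2*R/J (o(R, J) = -3 + (R + R)/(J + 0) = -3 + (2*R)/J = -3 + 2*R/J)
(48 + o(8, 8))*6 = (48 + (-3 + 2*8/8))*6 = (48 + (-3 + 2*8*(⅛)))*6 = (48 + (-3 + 2))*6 = (48 - 1)*6 = 47*6 = 282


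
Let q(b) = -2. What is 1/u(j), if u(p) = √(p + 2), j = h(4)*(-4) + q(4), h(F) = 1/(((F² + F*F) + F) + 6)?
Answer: -I*√42/2 ≈ -3.2404*I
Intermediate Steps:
h(F) = 1/(6 + F + 2*F²) (h(F) = 1/(((F² + F²) + F) + 6) = 1/((2*F² + F) + 6) = 1/((F + 2*F²) + 6) = 1/(6 + F + 2*F²))
j = -44/21 (j = -4/(6 + 4 + 2*4²) - 2 = -4/(6 + 4 + 2*16) - 2 = -4/(6 + 4 + 32) - 2 = -4/42 - 2 = (1/42)*(-4) - 2 = -2/21 - 2 = -44/21 ≈ -2.0952)
u(p) = √(2 + p)
1/u(j) = 1/(√(2 - 44/21)) = 1/(√(-2/21)) = 1/(I*√42/21) = -I*√42/2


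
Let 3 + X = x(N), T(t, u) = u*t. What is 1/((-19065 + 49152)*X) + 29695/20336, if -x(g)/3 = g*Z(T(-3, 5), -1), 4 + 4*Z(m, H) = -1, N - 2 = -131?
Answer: 1739514875011/1191270454704 ≈ 1.4602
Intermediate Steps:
N = -129 (N = 2 - 131 = -129)
T(t, u) = t*u
Z(m, H) = -5/4 (Z(m, H) = -1 + (1/4)*(-1) = -1 - 1/4 = -5/4)
x(g) = 15*g/4 (x(g) = -3*g*(-5)/4 = -(-15)*g/4 = 15*g/4)
X = -1947/4 (X = -3 + (15/4)*(-129) = -3 - 1935/4 = -1947/4 ≈ -486.75)
1/((-19065 + 49152)*X) + 29695/20336 = 1/((-19065 + 49152)*(-1947/4)) + 29695/20336 = -4/1947/30087 + 29695*(1/20336) = (1/30087)*(-4/1947) + 29695/20336 = -4/58579389 + 29695/20336 = 1739514875011/1191270454704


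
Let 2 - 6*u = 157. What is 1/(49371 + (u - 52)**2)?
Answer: 36/1995445 ≈ 1.8041e-5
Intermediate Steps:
u = -155/6 (u = 1/3 - 1/6*157 = 1/3 - 157/6 = -155/6 ≈ -25.833)
1/(49371 + (u - 52)**2) = 1/(49371 + (-155/6 - 52)**2) = 1/(49371 + (-467/6)**2) = 1/(49371 + 218089/36) = 1/(1995445/36) = 36/1995445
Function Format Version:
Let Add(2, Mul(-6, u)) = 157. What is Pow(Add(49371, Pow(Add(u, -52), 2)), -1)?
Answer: Rational(36, 1995445) ≈ 1.8041e-5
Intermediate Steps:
u = Rational(-155, 6) (u = Add(Rational(1, 3), Mul(Rational(-1, 6), 157)) = Add(Rational(1, 3), Rational(-157, 6)) = Rational(-155, 6) ≈ -25.833)
Pow(Add(49371, Pow(Add(u, -52), 2)), -1) = Pow(Add(49371, Pow(Add(Rational(-155, 6), -52), 2)), -1) = Pow(Add(49371, Pow(Rational(-467, 6), 2)), -1) = Pow(Add(49371, Rational(218089, 36)), -1) = Pow(Rational(1995445, 36), -1) = Rational(36, 1995445)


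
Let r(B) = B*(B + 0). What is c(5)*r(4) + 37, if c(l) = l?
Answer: 117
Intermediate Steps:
r(B) = B² (r(B) = B*B = B²)
c(5)*r(4) + 37 = 5*4² + 37 = 5*16 + 37 = 80 + 37 = 117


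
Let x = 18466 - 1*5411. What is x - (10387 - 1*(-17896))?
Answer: -15228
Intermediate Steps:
x = 13055 (x = 18466 - 5411 = 13055)
x - (10387 - 1*(-17896)) = 13055 - (10387 - 1*(-17896)) = 13055 - (10387 + 17896) = 13055 - 1*28283 = 13055 - 28283 = -15228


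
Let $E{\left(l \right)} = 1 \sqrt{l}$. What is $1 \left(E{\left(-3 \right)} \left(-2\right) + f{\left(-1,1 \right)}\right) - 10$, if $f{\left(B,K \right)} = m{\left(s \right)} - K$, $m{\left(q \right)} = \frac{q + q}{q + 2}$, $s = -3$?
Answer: $-5 - 2 i \sqrt{3} \approx -5.0 - 3.4641 i$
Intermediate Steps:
$m{\left(q \right)} = \frac{2 q}{2 + q}$
$E{\left(l \right)} = \sqrt{l}$
$f{\left(B,K \right)} = 6 - K$ ($f{\left(B,K \right)} = 2 \left(-3\right) \frac{1}{2 - 3} - K = 2 \left(-3\right) \frac{1}{-1} - K = 2 \left(-3\right) \left(-1\right) - K = 6 - K$)
$1 \left(E{\left(-3 \right)} \left(-2\right) + f{\left(-1,1 \right)}\right) - 10 = 1 \left(\sqrt{-3} \left(-2\right) + \left(6 - 1\right)\right) - 10 = 1 \left(i \sqrt{3} \left(-2\right) + \left(6 - 1\right)\right) - 10 = 1 \left(- 2 i \sqrt{3} + 5\right) - 10 = 1 \left(5 - 2 i \sqrt{3}\right) - 10 = \left(5 - 2 i \sqrt{3}\right) - 10 = -5 - 2 i \sqrt{3}$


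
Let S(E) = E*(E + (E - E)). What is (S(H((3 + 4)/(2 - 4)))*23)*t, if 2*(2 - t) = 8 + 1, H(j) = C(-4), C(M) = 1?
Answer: -115/2 ≈ -57.500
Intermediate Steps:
H(j) = 1
t = -5/2 (t = 2 - (8 + 1)/2 = 2 - ½*9 = 2 - 9/2 = -5/2 ≈ -2.5000)
S(E) = E² (S(E) = E*(E + 0) = E*E = E²)
(S(H((3 + 4)/(2 - 4)))*23)*t = (1²*23)*(-5/2) = (1*23)*(-5/2) = 23*(-5/2) = -115/2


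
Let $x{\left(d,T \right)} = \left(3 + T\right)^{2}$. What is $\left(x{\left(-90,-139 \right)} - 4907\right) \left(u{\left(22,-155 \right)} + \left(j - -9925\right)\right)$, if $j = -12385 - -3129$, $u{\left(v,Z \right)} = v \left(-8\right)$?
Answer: $6699377$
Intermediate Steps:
$u{\left(v,Z \right)} = - 8 v$
$j = -9256$ ($j = -12385 + 3129 = -9256$)
$\left(x{\left(-90,-139 \right)} - 4907\right) \left(u{\left(22,-155 \right)} + \left(j - -9925\right)\right) = \left(\left(3 - 139\right)^{2} - 4907\right) \left(\left(-8\right) 22 - -669\right) = \left(\left(-136\right)^{2} - 4907\right) \left(-176 + \left(-9256 + 9925\right)\right) = \left(18496 - 4907\right) \left(-176 + 669\right) = 13589 \cdot 493 = 6699377$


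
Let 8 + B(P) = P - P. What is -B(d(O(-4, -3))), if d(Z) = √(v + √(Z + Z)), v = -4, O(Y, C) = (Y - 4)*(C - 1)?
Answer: 8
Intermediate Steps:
O(Y, C) = (-1 + C)*(-4 + Y) (O(Y, C) = (-4 + Y)*(-1 + C) = (-1 + C)*(-4 + Y))
d(Z) = √(-4 + √2*√Z) (d(Z) = √(-4 + √(Z + Z)) = √(-4 + √(2*Z)) = √(-4 + √2*√Z))
B(P) = -8 (B(P) = -8 + (P - P) = -8 + 0 = -8)
-B(d(O(-4, -3))) = -1*(-8) = 8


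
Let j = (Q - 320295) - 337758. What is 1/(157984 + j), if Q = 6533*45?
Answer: -1/206084 ≈ -4.8524e-6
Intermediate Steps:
Q = 293985
j = -364068 (j = (293985 - 320295) - 337758 = -26310 - 337758 = -364068)
1/(157984 + j) = 1/(157984 - 364068) = 1/(-206084) = -1/206084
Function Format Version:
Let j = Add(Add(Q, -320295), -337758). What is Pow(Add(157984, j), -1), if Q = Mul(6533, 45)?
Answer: Rational(-1, 206084) ≈ -4.8524e-6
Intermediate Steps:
Q = 293985
j = -364068 (j = Add(Add(293985, -320295), -337758) = Add(-26310, -337758) = -364068)
Pow(Add(157984, j), -1) = Pow(Add(157984, -364068), -1) = Pow(-206084, -1) = Rational(-1, 206084)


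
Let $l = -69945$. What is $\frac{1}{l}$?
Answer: $- \frac{1}{69945} \approx -1.4297 \cdot 10^{-5}$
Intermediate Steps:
$\frac{1}{l} = \frac{1}{-69945} = - \frac{1}{69945}$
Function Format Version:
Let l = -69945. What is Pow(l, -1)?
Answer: Rational(-1, 69945) ≈ -1.4297e-5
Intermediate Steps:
Pow(l, -1) = Pow(-69945, -1) = Rational(-1, 69945)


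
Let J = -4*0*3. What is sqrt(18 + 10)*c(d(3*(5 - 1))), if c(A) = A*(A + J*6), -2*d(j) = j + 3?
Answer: 225*sqrt(7)/2 ≈ 297.65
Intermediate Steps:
J = 0 (J = 0*3 = 0)
d(j) = -3/2 - j/2 (d(j) = -(j + 3)/2 = -(3 + j)/2 = -3/2 - j/2)
c(A) = A**2 (c(A) = A*(A + 0*6) = A*(A + 0) = A*A = A**2)
sqrt(18 + 10)*c(d(3*(5 - 1))) = sqrt(18 + 10)*(-3/2 - 3*(5 - 1)/2)**2 = sqrt(28)*(-3/2 - 3*4/2)**2 = (2*sqrt(7))*(-3/2 - 1/2*12)**2 = (2*sqrt(7))*(-3/2 - 6)**2 = (2*sqrt(7))*(-15/2)**2 = (2*sqrt(7))*(225/4) = 225*sqrt(7)/2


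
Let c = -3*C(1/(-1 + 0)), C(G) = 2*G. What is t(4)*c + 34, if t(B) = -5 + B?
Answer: 28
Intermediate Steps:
c = 6 (c = -6/(-1 + 0) = -6/(-1) = -6*(-1) = -3*(-2) = 6)
t(4)*c + 34 = (-5 + 4)*6 + 34 = -1*6 + 34 = -6 + 34 = 28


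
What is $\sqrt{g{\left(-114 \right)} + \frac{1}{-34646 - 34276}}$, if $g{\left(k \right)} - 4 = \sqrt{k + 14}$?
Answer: $\frac{\sqrt{2111211046 + 5278046760 i}}{22974} \approx 2.7176 + 1.8399 i$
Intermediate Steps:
$g{\left(k \right)} = 4 + \sqrt{14 + k}$ ($g{\left(k \right)} = 4 + \sqrt{k + 14} = 4 + \sqrt{14 + k}$)
$\sqrt{g{\left(-114 \right)} + \frac{1}{-34646 - 34276}} = \sqrt{\left(4 + \sqrt{14 - 114}\right) + \frac{1}{-34646 - 34276}} = \sqrt{\left(4 + \sqrt{-100}\right) + \frac{1}{-68922}} = \sqrt{\left(4 + 10 i\right) - \frac{1}{68922}} = \sqrt{\frac{275687}{68922} + 10 i}$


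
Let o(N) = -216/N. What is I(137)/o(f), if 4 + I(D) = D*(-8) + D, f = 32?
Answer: 428/3 ≈ 142.67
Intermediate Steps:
I(D) = -4 - 7*D (I(D) = -4 + (D*(-8) + D) = -4 + (-8*D + D) = -4 - 7*D)
I(137)/o(f) = (-4 - 7*137)/((-216/32)) = (-4 - 959)/((-216*1/32)) = -963/(-27/4) = -963*(-4/27) = 428/3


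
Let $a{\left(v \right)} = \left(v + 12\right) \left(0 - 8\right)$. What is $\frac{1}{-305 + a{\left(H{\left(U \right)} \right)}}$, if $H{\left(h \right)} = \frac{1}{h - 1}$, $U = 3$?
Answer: $- \frac{1}{405} \approx -0.0024691$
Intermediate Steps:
$H{\left(h \right)} = \frac{1}{-1 + h}$
$a{\left(v \right)} = -96 - 8 v$ ($a{\left(v \right)} = \left(12 + v\right) \left(-8\right) = -96 - 8 v$)
$\frac{1}{-305 + a{\left(H{\left(U \right)} \right)}} = \frac{1}{-305 - \left(96 + \frac{8}{-1 + 3}\right)} = \frac{1}{-305 - \left(96 + \frac{8}{2}\right)} = \frac{1}{-305 - 100} = \frac{1}{-405} = - \frac{1}{405}$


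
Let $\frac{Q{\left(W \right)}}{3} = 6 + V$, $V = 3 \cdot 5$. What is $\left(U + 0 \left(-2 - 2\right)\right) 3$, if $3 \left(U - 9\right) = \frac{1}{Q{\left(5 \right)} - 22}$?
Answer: $\frac{1108}{41} \approx 27.024$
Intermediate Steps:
$V = 15$
$Q{\left(W \right)} = 63$ ($Q{\left(W \right)} = 3 \left(6 + 15\right) = 3 \cdot 21 = 63$)
$U = \frac{1108}{123}$ ($U = 9 + \frac{1}{3 \left(63 - 22\right)} = 9 + \frac{1}{3 \cdot 41} = 9 + \frac{1}{3} \cdot \frac{1}{41} = 9 + \frac{1}{123} = \frac{1108}{123} \approx 9.0081$)
$\left(U + 0 \left(-2 - 2\right)\right) 3 = \left(\frac{1108}{123} + 0 \left(-2 - 2\right)\right) 3 = \left(\frac{1108}{123} + 0 \left(-4\right)\right) 3 = \left(\frac{1108}{123} + 0\right) 3 = \frac{1108}{123} \cdot 3 = \frac{1108}{41}$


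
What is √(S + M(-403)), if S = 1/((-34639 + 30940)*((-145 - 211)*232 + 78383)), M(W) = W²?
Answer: 2*√121504285576946605/1729899 ≈ 403.00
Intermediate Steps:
S = 1/15569091 (S = 1/(-3699*(-356*232 + 78383)) = 1/(-3699*(-82592 + 78383)) = 1/(-3699*(-4209)) = 1/15569091 ≈ 6.4230e-8)
√(S + M(-403)) = √(1/15569091 + (-403)²) = √(1/15569091 + 162409) = √(2528560500220/15569091) = 2*√121504285576946605/1729899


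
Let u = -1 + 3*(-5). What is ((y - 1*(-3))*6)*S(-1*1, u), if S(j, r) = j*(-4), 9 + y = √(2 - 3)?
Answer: -144 + 24*I ≈ -144.0 + 24.0*I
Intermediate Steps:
u = -16 (u = -1 - 15 = -16)
y = -9 + I (y = -9 + √(2 - 3) = -9 + √(-1) = -9 + I ≈ -9.0 + 1.0*I)
S(j, r) = -4*j
((y - 1*(-3))*6)*S(-1*1, u) = (((-9 + I) - 1*(-3))*6)*(-(-4)) = (((-9 + I) + 3)*6)*(-4*(-1)) = ((-6 + I)*6)*4 = (-36 + 6*I)*4 = -144 + 24*I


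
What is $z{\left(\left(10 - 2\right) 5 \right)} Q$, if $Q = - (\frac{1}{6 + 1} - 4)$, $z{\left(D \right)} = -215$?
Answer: $- \frac{5805}{7} \approx -829.29$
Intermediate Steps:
$Q = \frac{27}{7}$ ($Q = - (\frac{1}{7} - 4) = \left(-1\right) \left(- \frac{27}{7}\right) = \frac{27}{7} \approx 3.8571$)
$z{\left(\left(10 - 2\right) 5 \right)} Q = \left(-215\right) \frac{27}{7} = - \frac{5805}{7}$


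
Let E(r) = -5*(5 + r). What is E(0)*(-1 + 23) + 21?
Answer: -529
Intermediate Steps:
E(r) = -25 - 5*r
E(0)*(-1 + 23) + 21 = (-25 - 5*0)*(-1 + 23) + 21 = (-25 + 0)*22 + 21 = -25*22 + 21 = -550 + 21 = -529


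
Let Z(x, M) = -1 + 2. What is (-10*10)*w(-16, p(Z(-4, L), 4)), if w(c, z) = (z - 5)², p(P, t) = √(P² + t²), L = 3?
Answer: -4200 + 1000*√17 ≈ -76.894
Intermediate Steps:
Z(x, M) = 1
w(c, z) = (-5 + z)²
(-10*10)*w(-16, p(Z(-4, L), 4)) = (-10*10)*(-5 + √(1² + 4²))² = -100*(-5 + √(1 + 16))² = -100*(-5 + √17)²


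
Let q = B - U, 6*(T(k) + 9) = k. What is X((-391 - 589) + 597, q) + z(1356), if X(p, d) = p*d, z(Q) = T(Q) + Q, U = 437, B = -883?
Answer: 507133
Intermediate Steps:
T(k) = -9 + k/6
z(Q) = -9 + 7*Q/6 (z(Q) = (-9 + Q/6) + Q = -9 + 7*Q/6)
q = -1320 (q = -883 - 1*437 = -883 - 437 = -1320)
X(p, d) = d*p
X((-391 - 589) + 597, q) + z(1356) = -1320*((-391 - 589) + 597) + (-9 + (7/6)*1356) = -1320*(-980 + 597) + (-9 + 1582) = -1320*(-383) + 1573 = 505560 + 1573 = 507133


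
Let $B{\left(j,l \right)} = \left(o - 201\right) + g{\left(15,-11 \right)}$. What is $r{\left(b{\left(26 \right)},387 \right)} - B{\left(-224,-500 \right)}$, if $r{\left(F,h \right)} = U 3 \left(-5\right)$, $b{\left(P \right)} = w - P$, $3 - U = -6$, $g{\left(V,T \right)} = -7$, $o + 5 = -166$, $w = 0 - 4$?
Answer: $244$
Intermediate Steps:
$w = -4$
$o = -171$ ($o = -5 - 166 = -171$)
$U = 9$ ($U = 3 - -6 = 3 + 6 = 9$)
$B{\left(j,l \right)} = -379$ ($B{\left(j,l \right)} = \left(-171 - 201\right) - 7 = -372 - 7 = -379$)
$b{\left(P \right)} = -4 - P$
$r{\left(F,h \right)} = -135$ ($r{\left(F,h \right)} = 9 \cdot 3 \left(-5\right) = 27 \left(-5\right) = -135$)
$r{\left(b{\left(26 \right)},387 \right)} - B{\left(-224,-500 \right)} = -135 - -379 = -135 + 379 = 244$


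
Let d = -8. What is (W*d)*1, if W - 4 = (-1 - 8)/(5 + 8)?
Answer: -344/13 ≈ -26.462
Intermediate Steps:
W = 43/13 (W = 4 + (-1 - 8)/(5 + 8) = 4 - 9/13 = 43/13 ≈ 3.3077)
(W*d)*1 = ((43/13)*(-8))*1 = -344/13*1 = -344/13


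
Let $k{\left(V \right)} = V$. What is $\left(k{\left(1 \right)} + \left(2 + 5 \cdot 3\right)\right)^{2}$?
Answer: $324$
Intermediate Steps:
$\left(k{\left(1 \right)} + \left(2 + 5 \cdot 3\right)\right)^{2} = \left(1 + \left(2 + 5 \cdot 3\right)\right)^{2} = \left(1 + \left(2 + 15\right)\right)^{2} = \left(1 + 17\right)^{2} = 18^{2} = 324$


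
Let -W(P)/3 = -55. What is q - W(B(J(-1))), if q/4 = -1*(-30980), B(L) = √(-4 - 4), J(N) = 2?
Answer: 123755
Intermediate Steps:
B(L) = 2*I*√2 (B(L) = √(-8) = 2*I*√2)
q = 123920 (q = 4*(-1*(-30980)) = 4*30980 = 123920)
W(P) = 165 (W(P) = -3*(-55) = 165)
q - W(B(J(-1))) = 123920 - 1*165 = 123920 - 165 = 123755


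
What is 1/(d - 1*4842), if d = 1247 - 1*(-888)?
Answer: -1/2707 ≈ -0.00036941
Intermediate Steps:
d = 2135 (d = 1247 + 888 = 2135)
1/(d - 1*4842) = 1/(2135 - 1*4842) = 1/(2135 - 4842) = 1/(-2707) = -1/2707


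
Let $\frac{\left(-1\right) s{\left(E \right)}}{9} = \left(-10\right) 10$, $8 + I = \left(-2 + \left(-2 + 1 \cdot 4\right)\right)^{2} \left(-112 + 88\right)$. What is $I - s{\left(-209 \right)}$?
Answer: $-908$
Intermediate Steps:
$I = -8$ ($I = -8 + \left(-2 + \left(-2 + 1 \cdot 4\right)\right)^{2} \left(-112 + 88\right) = -8 + \left(-2 + \left(-2 + 4\right)\right)^{2} \left(-24\right) = -8 + \left(-2 + 2\right)^{2} \left(-24\right) = -8 + 0^{2} \left(-24\right) = -8 + 0 \left(-24\right) = -8 + 0 = -8$)
$s{\left(E \right)} = 900$ ($s{\left(E \right)} = - 9 \left(\left(-10\right) 10\right) = \left(-9\right) \left(-100\right) = 900$)
$I - s{\left(-209 \right)} = -8 - 900 = -908$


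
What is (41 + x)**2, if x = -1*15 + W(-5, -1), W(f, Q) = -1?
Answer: 625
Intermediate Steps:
x = -16 (x = -1*15 - 1 = -15 - 1 = -16)
(41 + x)**2 = (41 - 16)**2 = 25**2 = 625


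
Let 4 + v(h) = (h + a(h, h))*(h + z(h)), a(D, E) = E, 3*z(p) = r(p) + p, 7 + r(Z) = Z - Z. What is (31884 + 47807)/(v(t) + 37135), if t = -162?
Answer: 79691/107871 ≈ 0.73876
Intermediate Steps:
r(Z) = -7 (r(Z) = -7 + (Z - Z) = -7 + 0 = -7)
z(p) = -7/3 + p/3 (z(p) = (-7 + p)/3 = -7/3 + p/3)
v(h) = -4 + 2*h*(-7/3 + 4*h/3) (v(h) = -4 + (h + h)*(h + (-7/3 + h/3)) = -4 + (2*h)*(-7/3 + 4*h/3) = -4 + 2*h*(-7/3 + 4*h/3))
(31884 + 47807)/(v(t) + 37135) = (31884 + 47807)/((-4 - 14/3*(-162) + (8/3)*(-162)**2) + 37135) = 79691/((-4 + 756 + (8/3)*26244) + 37135) = 79691/((-4 + 756 + 69984) + 37135) = 79691/(70736 + 37135) = 79691/107871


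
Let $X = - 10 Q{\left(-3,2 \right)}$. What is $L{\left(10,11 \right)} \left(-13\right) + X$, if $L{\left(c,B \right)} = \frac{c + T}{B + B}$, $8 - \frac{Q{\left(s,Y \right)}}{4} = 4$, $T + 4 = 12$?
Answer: $- \frac{1877}{11} \approx -170.64$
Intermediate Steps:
$T = 8$ ($T = -4 + 12 = 8$)
$Q{\left(s,Y \right)} = 16$ ($Q{\left(s,Y \right)} = 32 - 16 = 16$)
$L{\left(c,B \right)} = \frac{8 + c}{2 B}$ ($L{\left(c,B \right)} = \frac{c + 8}{B + B} = \frac{8 + c}{2 B}$)
$X = -160$ ($X = \left(-10\right) 16 = -160$)
$L{\left(10,11 \right)} \left(-13\right) + X = \frac{8 + 10}{2 \cdot 11} \left(-13\right) - 160 = \frac{1}{2} \cdot \frac{1}{11} \cdot 18 \left(-13\right) - 160 = \frac{9}{11} \left(-13\right) - 160 = - \frac{117}{11} - 160 = - \frac{1877}{11}$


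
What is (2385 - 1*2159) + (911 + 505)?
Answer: 1642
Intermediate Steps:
(2385 - 1*2159) + (911 + 505) = (2385 - 2159) + 1416 = 226 + 1416 = 1642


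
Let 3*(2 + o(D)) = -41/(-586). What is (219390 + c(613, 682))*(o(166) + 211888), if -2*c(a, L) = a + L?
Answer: 162961250253065/3516 ≈ 4.6349e+10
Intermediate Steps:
c(a, L) = -L/2 - a/2 (c(a, L) = -(a + L)/2 = -(L + a)/2 = -L/2 - a/2)
o(D) = -3475/1758 (o(D) = -2 + (-41/(-586))/3 = -2 + (-41*(-1/586))/3 = -2 + (⅓)*(41/586) = -2 + 41/1758 = -3475/1758)
(219390 + c(613, 682))*(o(166) + 211888) = (219390 + (-½*682 - ½*613))*(-3475/1758 + 211888) = (219390 + (-341 - 613/2))*(372495629/1758) = (219390 - 1295/2)*(372495629/1758) = (437485/2)*(372495629/1758) = 162961250253065/3516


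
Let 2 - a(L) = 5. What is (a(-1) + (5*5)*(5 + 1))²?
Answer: 21609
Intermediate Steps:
a(L) = -3 (a(L) = 2 - 1*5 = 2 - 5 = -3)
(a(-1) + (5*5)*(5 + 1))² = (-3 + (5*5)*(5 + 1))² = (-3 + 25*6)² = (-3 + 150)² = 147² = 21609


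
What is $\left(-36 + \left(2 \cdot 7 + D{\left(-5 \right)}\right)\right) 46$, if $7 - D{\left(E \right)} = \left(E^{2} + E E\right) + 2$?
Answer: $-3082$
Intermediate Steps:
$D{\left(E \right)} = 5 - 2 E^{2}$ ($D{\left(E \right)} = 7 - \left(\left(E^{2} + E E\right) + 2\right) = 7 - \left(\left(E^{2} + E^{2}\right) + 2\right) = 7 - \left(2 E^{2} + 2\right) = 7 - \left(2 + 2 E^{2}\right) = 5 - 2 E^{2}$)
$\left(-36 + \left(2 \cdot 7 + D{\left(-5 \right)}\right)\right) 46 = \left(-36 + \left(2 \cdot 7 + \left(5 - 2 \left(-5\right)^{2}\right)\right)\right) 46 = \left(-36 + \left(14 + \left(5 - 50\right)\right)\right) 46 = \left(-36 + \left(14 - 45\right)\right) 46 = \left(-36 - 31\right) 46 = \left(-67\right) 46 = -3082$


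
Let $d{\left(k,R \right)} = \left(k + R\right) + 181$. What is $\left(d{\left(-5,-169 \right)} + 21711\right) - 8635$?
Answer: $13083$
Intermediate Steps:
$d{\left(k,R \right)} = 181 + R + k$ ($d{\left(k,R \right)} = \left(R + k\right) + 181 = 181 + R + k$)
$\left(d{\left(-5,-169 \right)} + 21711\right) - 8635 = \left(\left(181 - 169 - 5\right) + 21711\right) - 8635 = \left(7 + 21711\right) - 8635 = 21718 - 8635 = 13083$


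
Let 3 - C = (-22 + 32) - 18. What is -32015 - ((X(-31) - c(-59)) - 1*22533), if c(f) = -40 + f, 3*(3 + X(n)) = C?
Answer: -28745/3 ≈ -9581.7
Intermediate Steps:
C = 11 (C = 3 - ((-22 + 32) - 18) = 3 - (10 - 18) = 3 - 1*(-8) = 3 + 8 = 11)
X(n) = ⅔ (X(n) = -3 + (⅓)*11 = -3 + 11/3 = ⅔)
-32015 - ((X(-31) - c(-59)) - 1*22533) = -32015 - ((⅔ - (-40 - 59)) - 1*22533) = -32015 - ((⅔ - 1*(-99)) - 22533) = -32015 - ((⅔ + 99) - 22533) = -32015 - (299/3 - 22533) = -32015 - 1*(-67300/3) = -32015 + 67300/3 = -28745/3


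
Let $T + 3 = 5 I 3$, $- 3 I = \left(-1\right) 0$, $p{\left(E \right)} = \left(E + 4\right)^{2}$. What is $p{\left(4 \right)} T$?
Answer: $-192$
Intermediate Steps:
$p{\left(E \right)} = \left(4 + E\right)^{2}$
$I = 0$ ($I = - \frac{\left(-1\right) 0}{3} = \left(- \frac{1}{3}\right) 0 = 0$)
$T = -3$ ($T = -3 + 5 \cdot 0 \cdot 3 = -3 + 0 \cdot 3 = -3 + 0 = -3$)
$p{\left(4 \right)} T = \left(4 + 4\right)^{2} \left(-3\right) = 8^{2} \left(-3\right) = 64 \left(-3\right) = -192$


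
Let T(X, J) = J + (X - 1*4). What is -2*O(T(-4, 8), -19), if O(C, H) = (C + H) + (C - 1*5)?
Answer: 48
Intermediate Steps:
T(X, J) = -4 + J + X (T(X, J) = J + (X - 4) = J + (-4 + X) = -4 + J + X)
O(C, H) = -5 + H + 2*C (O(C, H) = (C + H) + (C - 5) = (C + H) + (-5 + C) = -5 + H + 2*C)
-2*O(T(-4, 8), -19) = -2*(-5 - 19 + 2*(-4 + 8 - 4)) = -2*(-5 - 19 + 2*0) = -2*(-5 - 19 + 0) = -2*(-24) = 48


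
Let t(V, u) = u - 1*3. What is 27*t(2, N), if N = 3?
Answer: 0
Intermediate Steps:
t(V, u) = -3 + u (t(V, u) = u - 3 = -3 + u)
27*t(2, N) = 27*(-3 + 3) = 27*0 = 0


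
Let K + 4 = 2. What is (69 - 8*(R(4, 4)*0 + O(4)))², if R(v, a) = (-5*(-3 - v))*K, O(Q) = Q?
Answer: 1369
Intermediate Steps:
K = -2 (K = -4 + 2 = -2)
R(v, a) = -30 - 10*v (R(v, a) = -5*(-3 - v)*(-2) = (15 + 5*v)*(-2) = -30 - 10*v)
(69 - 8*(R(4, 4)*0 + O(4)))² = (69 - 8*((-30 - 10*4)*0 + 4))² = (69 - 8*((-30 - 40)*0 + 4))² = (69 - 8*(-70*0 + 4))² = (69 - 8*(0 + 4))² = (69 - 8*4)² = (69 - 32)² = 37² = 1369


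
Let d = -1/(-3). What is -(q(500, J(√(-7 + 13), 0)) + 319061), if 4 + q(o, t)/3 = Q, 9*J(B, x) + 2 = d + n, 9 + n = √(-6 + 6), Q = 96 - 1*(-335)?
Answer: -320342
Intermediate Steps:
d = ⅓ (d = -1*(-⅓) = ⅓ ≈ 0.33333)
Q = 431 (Q = 96 + 335 = 431)
n = -9 (n = -9 + √(-6 + 6) = -9 + √0 = -9 + 0 = -9)
J(B, x) = -32/27 (J(B, x) = -2/9 + (⅓ - 9)/9 = -2/9 + (⅑)*(-26/3) = -2/9 - 26/27 = -32/27)
q(o, t) = 1281 (q(o, t) = -12 + 3*431 = -12 + 1293 = 1281)
-(q(500, J(√(-7 + 13), 0)) + 319061) = -(1281 + 319061) = -1*320342 = -320342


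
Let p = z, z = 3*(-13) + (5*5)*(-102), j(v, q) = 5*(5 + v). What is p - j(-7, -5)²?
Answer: -2689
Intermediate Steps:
j(v, q) = 25 + 5*v
z = -2589 (z = -39 + 25*(-102) = -39 - 2550 = -2589)
p = -2589
p - j(-7, -5)² = -2589 - (25 + 5*(-7))² = -2589 - (25 - 35)² = -2589 - 1*(-10)² = -2589 - 1*100 = -2589 - 100 = -2689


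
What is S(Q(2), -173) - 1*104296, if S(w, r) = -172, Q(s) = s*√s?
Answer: -104468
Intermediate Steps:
Q(s) = s^(3/2)
S(Q(2), -173) - 1*104296 = -172 - 1*104296 = -172 - 104296 = -104468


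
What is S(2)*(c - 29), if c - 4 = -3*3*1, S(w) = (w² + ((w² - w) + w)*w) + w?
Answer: -476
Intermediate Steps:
S(w) = w + w² + w³ (S(w) = (w² + w²*w) + w = (w² + w³) + w = w + w² + w³)
c = -5 (c = 4 - 3*3*1 = 4 - 9*1 = 4 - 9 = -5)
S(2)*(c - 29) = (2*(1 + 2 + 2²))*(-5 - 29) = (2*(1 + 2 + 4))*(-34) = (2*7)*(-34) = 14*(-34) = -476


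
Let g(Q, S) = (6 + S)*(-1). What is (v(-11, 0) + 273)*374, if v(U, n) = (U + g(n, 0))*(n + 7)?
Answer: 57596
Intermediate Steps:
g(Q, S) = -6 - S
v(U, n) = (-6 + U)*(7 + n) (v(U, n) = (U + (-6 - 1*0))*(n + 7) = (U + (-6 + 0))*(7 + n) = (U - 6)*(7 + n) = (-6 + U)*(7 + n))
(v(-11, 0) + 273)*374 = ((-42 - 6*0 + 7*(-11) - 11*0) + 273)*374 = ((-42 + 0 - 77 + 0) + 273)*374 = (-119 + 273)*374 = 154*374 = 57596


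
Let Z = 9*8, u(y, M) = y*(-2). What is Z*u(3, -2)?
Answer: -432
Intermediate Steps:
u(y, M) = -2*y
Z = 72
Z*u(3, -2) = 72*(-2*3) = 72*(-6) = -432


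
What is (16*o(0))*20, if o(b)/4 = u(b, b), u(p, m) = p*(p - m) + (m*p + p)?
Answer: 0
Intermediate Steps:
u(p, m) = p + m*p + p*(p - m) (u(p, m) = p*(p - m) + (p + m*p) = p + m*p + p*(p - m))
o(b) = 4*b*(1 + b) (o(b) = 4*(b*(1 + b)) = 4*b*(1 + b))
(16*o(0))*20 = (16*(4*0*(1 + 0)))*20 = (16*(4*0*1))*20 = (16*0)*20 = 0*20 = 0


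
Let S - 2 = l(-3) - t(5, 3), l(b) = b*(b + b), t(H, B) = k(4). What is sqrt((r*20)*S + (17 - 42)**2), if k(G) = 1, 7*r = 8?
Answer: sqrt(51905)/7 ≈ 32.547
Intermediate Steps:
r = 8/7 (r = (1/7)*8 = 8/7 ≈ 1.1429)
t(H, B) = 1
l(b) = 2*b**2 (l(b) = b*(2*b) = 2*b**2)
S = 19 (S = 2 + (2*(-3)**2 - 1*1) = 2 + (2*9 - 1) = 2 + (18 - 1) = 2 + 17 = 19)
sqrt((r*20)*S + (17 - 42)**2) = sqrt(((8/7)*20)*19 + (17 - 42)**2) = sqrt((160/7)*19 + (-25)**2) = sqrt(3040/7 + 625) = sqrt(7415/7) = sqrt(51905)/7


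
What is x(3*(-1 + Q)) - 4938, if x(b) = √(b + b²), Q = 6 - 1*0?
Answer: -4938 + 4*√15 ≈ -4922.5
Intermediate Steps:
Q = 6 (Q = 6 + 0 = 6)
x(3*(-1 + Q)) - 4938 = √((3*(-1 + 6))*(1 + 3*(-1 + 6))) - 4938 = √((3*5)*(1 + 3*5)) - 4938 = √(15*(1 + 15)) - 4938 = √(15*16) - 4938 = √240 - 4938 = 4*√15 - 4938 = -4938 + 4*√15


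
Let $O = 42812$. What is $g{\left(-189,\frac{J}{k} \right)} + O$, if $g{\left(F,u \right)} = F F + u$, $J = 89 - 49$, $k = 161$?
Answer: $\frac{12643853}{161} \approx 78533.0$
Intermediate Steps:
$J = 40$ ($J = 89 - 49 = 40$)
$g{\left(F,u \right)} = u + F^{2}$ ($g{\left(F,u \right)} = F^{2} + u = u + F^{2}$)
$g{\left(-189,\frac{J}{k} \right)} + O = \left(\frac{40}{161} + \left(-189\right)^{2}\right) + 42812 = \left(40 \cdot \frac{1}{161} + 35721\right) + 42812 = \left(\frac{40}{161} + 35721\right) + 42812 = \frac{5751121}{161} + 42812 = \frac{12643853}{161}$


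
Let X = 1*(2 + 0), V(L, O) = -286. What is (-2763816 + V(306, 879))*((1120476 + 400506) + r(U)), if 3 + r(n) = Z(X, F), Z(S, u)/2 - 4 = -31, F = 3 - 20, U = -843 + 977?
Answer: -4203991834350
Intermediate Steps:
U = 134
F = -17
X = 2 (X = 1*2 = 2)
Z(S, u) = -54 (Z(S, u) = 8 + 2*(-31) = 8 - 62 = -54)
r(n) = -57 (r(n) = -3 - 54 = -57)
(-2763816 + V(306, 879))*((1120476 + 400506) + r(U)) = (-2763816 - 286)*((1120476 + 400506) - 57) = -2764102*(1520982 - 57) = -2764102*1520925 = -4203991834350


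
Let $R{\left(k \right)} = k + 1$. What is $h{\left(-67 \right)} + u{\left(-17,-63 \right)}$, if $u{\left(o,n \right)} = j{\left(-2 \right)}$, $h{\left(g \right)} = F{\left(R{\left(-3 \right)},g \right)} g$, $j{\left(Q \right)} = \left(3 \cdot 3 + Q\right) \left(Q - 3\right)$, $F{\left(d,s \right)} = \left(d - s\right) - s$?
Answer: $-8879$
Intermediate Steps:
$R{\left(k \right)} = 1 + k$
$F{\left(d,s \right)} = d - 2 s$
$j{\left(Q \right)} = \left(-3 + Q\right) \left(9 + Q\right)$ ($j{\left(Q \right)} = \left(9 + Q\right) \left(-3 + Q\right) = \left(-3 + Q\right) \left(9 + Q\right)$)
$h{\left(g \right)} = g \left(-2 - 2 g\right)$ ($h{\left(g \right)} = \left(\left(1 - 3\right) - 2 g\right) g = \left(-2 - 2 g\right) g = g \left(-2 - 2 g\right)$)
$u{\left(o,n \right)} = -35$ ($u{\left(o,n \right)} = -27 + \left(-2\right)^{2} + 6 \left(-2\right) = -27 + 4 - 12 = -35$)
$h{\left(-67 \right)} + u{\left(-17,-63 \right)} = \left(-2\right) \left(-67\right) \left(1 - 67\right) - 35 = \left(-2\right) \left(-67\right) \left(-66\right) - 35 = -8844 - 35 = -8879$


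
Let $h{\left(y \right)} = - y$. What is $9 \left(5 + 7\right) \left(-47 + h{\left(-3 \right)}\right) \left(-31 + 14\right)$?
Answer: $80784$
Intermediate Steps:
$9 \left(5 + 7\right) \left(-47 + h{\left(-3 \right)}\right) \left(-31 + 14\right) = 9 \left(5 + 7\right) \left(-47 - -3\right) \left(-31 + 14\right) = 9 \cdot 12 \left(-47 + 3\right) \left(-17\right) = 108 \left(\left(-44\right) \left(-17\right)\right) = 108 \cdot 748 = 80784$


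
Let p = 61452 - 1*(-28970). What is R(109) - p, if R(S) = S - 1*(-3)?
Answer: -90310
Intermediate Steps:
R(S) = 3 + S (R(S) = S + 3 = 3 + S)
p = 90422 (p = 61452 + 28970 = 90422)
R(109) - p = (3 + 109) - 1*90422 = 112 - 90422 = -90310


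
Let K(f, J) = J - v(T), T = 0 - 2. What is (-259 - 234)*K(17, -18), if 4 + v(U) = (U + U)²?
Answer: 14790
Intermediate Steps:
T = -2
v(U) = -4 + 4*U² (v(U) = -4 + (U + U)² = -4 + (2*U)² = -4 + 4*U²)
K(f, J) = -12 + J (K(f, J) = J - (-4 + 4*(-2)²) = J - (-4 + 4*4) = J - (-4 + 16) = J - 1*12 = J - 12 = -12 + J)
(-259 - 234)*K(17, -18) = (-259 - 234)*(-12 - 18) = -493*(-30) = 14790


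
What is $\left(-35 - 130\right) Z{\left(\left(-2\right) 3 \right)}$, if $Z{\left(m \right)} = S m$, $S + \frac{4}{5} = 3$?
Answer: $2178$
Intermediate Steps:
$S = \frac{11}{5}$ ($S = - \frac{4}{5} + 3 = \frac{11}{5} \approx 2.2$)
$Z{\left(m \right)} = \frac{11 m}{5}$
$\left(-35 - 130\right) Z{\left(\left(-2\right) 3 \right)} = \left(-35 - 130\right) \frac{11 \left(\left(-2\right) 3\right)}{5} = - 165 \cdot \frac{11}{5} \left(-6\right) = \left(-165\right) \left(- \frac{66}{5}\right) = 2178$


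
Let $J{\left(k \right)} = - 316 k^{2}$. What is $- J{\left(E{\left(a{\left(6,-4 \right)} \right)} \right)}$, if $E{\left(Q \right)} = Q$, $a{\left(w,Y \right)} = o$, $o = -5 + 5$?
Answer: $0$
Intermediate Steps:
$o = 0$
$a{\left(w,Y \right)} = 0$
$- J{\left(E{\left(a{\left(6,-4 \right)} \right)} \right)} = - \left(-316\right) 0^{2} = - \left(-316\right) 0 = \left(-1\right) 0 = 0$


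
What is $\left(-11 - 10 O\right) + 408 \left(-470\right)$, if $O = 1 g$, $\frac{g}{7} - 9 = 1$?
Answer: $-192471$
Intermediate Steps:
$g = 70$ ($g = 63 + 7 \cdot 1 = 63 + 7 = 70$)
$O = 70$ ($O = 1 \cdot 70 = 70$)
$\left(-11 - 10 O\right) + 408 \left(-470\right) = \left(-11 - 700\right) + 408 \left(-470\right) = \left(-11 - 700\right) - 191760 = -711 - 191760 = -192471$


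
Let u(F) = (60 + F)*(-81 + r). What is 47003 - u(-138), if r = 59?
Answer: 45287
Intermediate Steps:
u(F) = -1320 - 22*F (u(F) = (60 + F)*(-81 + 59) = (60 + F)*(-22) = -1320 - 22*F)
47003 - u(-138) = 47003 - (-1320 - 22*(-138)) = 47003 - (-1320 + 3036) = 47003 - 1*1716 = 47003 - 1716 = 45287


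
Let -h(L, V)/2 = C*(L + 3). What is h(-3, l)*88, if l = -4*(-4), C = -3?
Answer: 0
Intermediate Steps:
l = 16
h(L, V) = 18 + 6*L (h(L, V) = -(-6)*(L + 3) = -(-6)*(3 + L) = -2*(-9 - 3*L) = 18 + 6*L)
h(-3, l)*88 = (18 + 6*(-3))*88 = (18 - 18)*88 = 0*88 = 0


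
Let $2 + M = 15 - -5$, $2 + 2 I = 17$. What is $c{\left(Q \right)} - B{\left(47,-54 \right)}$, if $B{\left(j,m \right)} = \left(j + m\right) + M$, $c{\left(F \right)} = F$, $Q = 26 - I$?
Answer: $\frac{15}{2} \approx 7.5$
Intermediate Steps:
$I = \frac{15}{2}$ ($I = -1 + \frac{1}{2} \cdot 17 = -1 + \frac{17}{2} = \frac{15}{2} \approx 7.5$)
$Q = \frac{37}{2}$ ($Q = 26 - \frac{15}{2} = \frac{37}{2} \approx 18.5$)
$M = 18$ ($M = -2 + \left(15 - -5\right) = -2 + \left(15 + 5\right) = -2 + 20 = 18$)
$B{\left(j,m \right)} = 18 + j + m$ ($B{\left(j,m \right)} = \left(j + m\right) + 18 = 18 + j + m$)
$c{\left(Q \right)} - B{\left(47,-54 \right)} = \frac{37}{2} - \left(18 + 47 - 54\right) = \frac{37}{2} - 11 = \frac{15}{2}$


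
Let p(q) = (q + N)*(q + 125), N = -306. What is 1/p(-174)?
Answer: 1/23520 ≈ 4.2517e-5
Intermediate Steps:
p(q) = (-306 + q)*(125 + q) (p(q) = (q - 306)*(q + 125) = (-306 + q)*(125 + q))
1/p(-174) = 1/(-38250 + (-174)**2 - 181*(-174)) = 1/(-38250 + 30276 + 31494) = 1/23520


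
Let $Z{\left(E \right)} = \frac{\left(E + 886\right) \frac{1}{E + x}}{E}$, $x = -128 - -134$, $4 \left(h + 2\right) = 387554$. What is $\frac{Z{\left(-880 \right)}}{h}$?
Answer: $\frac{1}{12419557480} \approx 8.0518 \cdot 10^{-11}$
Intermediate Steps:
$h = \frac{193773}{2}$ ($h = -2 + \frac{1}{4} \cdot 387554 = -2 + \frac{193777}{2} = \frac{193773}{2} \approx 96887.0$)
$x = 6$ ($x = -128 + 134 = 6$)
$Z{\left(E \right)} = \frac{886 + E}{E \left(6 + E\right)}$ ($Z{\left(E \right)} = \frac{\left(E + 886\right) \frac{1}{E + 6}}{E} = \frac{\left(886 + E\right) \frac{1}{6 + E}}{E} = \frac{\frac{1}{6 + E} \left(886 + E\right)}{E} = \frac{886 + E}{E \left(6 + E\right)}$)
$\frac{Z{\left(-880 \right)}}{h} = \frac{\frac{1}{-880} \frac{1}{6 - 880} \left(886 - 880\right)}{\frac{193773}{2}} = \left(- \frac{1}{880}\right) \frac{1}{-874} \cdot 6 \cdot \frac{2}{193773} = \left(- \frac{1}{880}\right) \left(- \frac{1}{874}\right) 6 \cdot \frac{2}{193773} = \frac{3}{384560} \cdot \frac{2}{193773} = \frac{1}{12419557480}$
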